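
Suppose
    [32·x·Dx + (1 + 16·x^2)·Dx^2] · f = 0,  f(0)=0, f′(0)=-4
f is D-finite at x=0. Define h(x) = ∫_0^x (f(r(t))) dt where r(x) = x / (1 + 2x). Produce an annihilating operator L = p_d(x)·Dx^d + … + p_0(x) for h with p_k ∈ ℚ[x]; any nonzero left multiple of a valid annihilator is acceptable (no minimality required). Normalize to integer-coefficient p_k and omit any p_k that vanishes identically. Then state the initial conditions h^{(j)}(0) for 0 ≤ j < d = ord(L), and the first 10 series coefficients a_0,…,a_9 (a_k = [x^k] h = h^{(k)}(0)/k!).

f: a_k = 0, -4, 0, 64/3, 0, -1024/5, 0, 16384/7, 0, -262144/9, …
Substitute x→r, Dx→(1/r')Dx; clear ⇒ L₀.
∫: right-multiply L₀ by Dx.
L = (4 + 40·x)·Dx^2 + (1 + 4·x + 20·x^2)·Dx^3  (order 3).
h: a_k = 0, 0, -2, 8/3, 4/3, -96/5, 608/15, 1408/21, -4448/7, 3584/3, …
ICs: h(0) = 0, h′(0) = 0, h′′(0) = -4.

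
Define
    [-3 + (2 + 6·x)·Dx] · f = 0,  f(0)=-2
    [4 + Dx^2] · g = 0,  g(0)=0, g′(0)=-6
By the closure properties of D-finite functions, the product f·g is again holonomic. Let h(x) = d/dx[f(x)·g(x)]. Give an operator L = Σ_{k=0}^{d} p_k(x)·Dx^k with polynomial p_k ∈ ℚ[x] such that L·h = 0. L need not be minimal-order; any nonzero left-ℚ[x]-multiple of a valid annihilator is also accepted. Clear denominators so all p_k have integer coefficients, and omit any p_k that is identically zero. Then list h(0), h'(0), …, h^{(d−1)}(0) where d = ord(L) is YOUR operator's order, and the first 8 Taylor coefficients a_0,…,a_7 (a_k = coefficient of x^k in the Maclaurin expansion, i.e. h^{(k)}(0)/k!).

L = (1453 + 11712·x + 26784·x^2 + 27648·x^3 + 20736·x^4) + (132 - 756·x - 5184·x^2 - 5184·x^3)·Dx + (172 + 1416·x + 4428·x^2 + 6912·x^3 + 5184·x^4)·Dx^2  (order 2).
h: a_k = 12, 36, -129/2, 33, -4379/32, 65889/160, -838883/768, 6669683/2240, …
ICs: h(0) = 12, h′(0) = 36.

f: a_k = -2, -3, 9/4, -27/8, 405/64, -1701/128, 15309/512, -72171/1024, …
g: a_k = 0, -6, 0, 4, 0, -4/5, 0, 8/105, …
L₀ := L_f ⊗_s L_g (sym. prod.), ord ≤ 2.
Differentiate: ansatz ord ≤ ord L₀ ⇒ L.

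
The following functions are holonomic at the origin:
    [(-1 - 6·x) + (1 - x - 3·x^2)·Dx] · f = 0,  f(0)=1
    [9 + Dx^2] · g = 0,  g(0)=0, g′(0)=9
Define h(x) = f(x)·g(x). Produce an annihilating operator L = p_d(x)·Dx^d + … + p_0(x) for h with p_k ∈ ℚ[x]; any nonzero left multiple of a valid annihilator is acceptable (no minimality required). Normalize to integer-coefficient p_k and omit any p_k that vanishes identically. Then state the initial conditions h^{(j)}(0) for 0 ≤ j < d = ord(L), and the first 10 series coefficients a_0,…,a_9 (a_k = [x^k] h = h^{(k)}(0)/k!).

f: a_k = 1, 1, 4, 7, 19, 40, 97, 217, 508, 1159, …
g: a_k = 0, 9, 0, -27/2, 0, 243/40, 0, -729/560, 0, 729/4480, …
Sym-product of L_f,L_g gives L₀ (≤ ord 2).
L = (-3 + 9·x + 27·x^2) + (2 + 12·x)·Dx + (-1 + x + 3·x^2)·Dx^2  (order 2).
h: a_k = 0, 9, 9, 45/2, 99/2, 4923/40, 10863/40, 358119/560, 162873/112, 3022101/896, …
ICs: h(0) = 0, h′(0) = 9.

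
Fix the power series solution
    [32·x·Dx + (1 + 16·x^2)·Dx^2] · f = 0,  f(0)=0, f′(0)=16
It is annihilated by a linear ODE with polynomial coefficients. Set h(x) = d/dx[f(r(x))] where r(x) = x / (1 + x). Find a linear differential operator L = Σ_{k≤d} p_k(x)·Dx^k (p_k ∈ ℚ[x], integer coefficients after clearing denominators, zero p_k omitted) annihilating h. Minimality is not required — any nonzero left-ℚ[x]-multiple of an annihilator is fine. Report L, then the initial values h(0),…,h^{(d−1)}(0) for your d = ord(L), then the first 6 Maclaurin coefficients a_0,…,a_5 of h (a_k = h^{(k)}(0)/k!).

f: a_k = 0, 16, 0, -256/3, 0, 4096/5, …
h₀=f(r): pull back L_f along r ⇒ L₀.
Derive L from L₀ (diff closure).
L = (2 + 34·x) + (1 + 2·x + 17·x^2)·Dx  (order 1).
h: a_k = 16, -32, -208, 960, 1616, -19552, …
ICs: h(0) = 16.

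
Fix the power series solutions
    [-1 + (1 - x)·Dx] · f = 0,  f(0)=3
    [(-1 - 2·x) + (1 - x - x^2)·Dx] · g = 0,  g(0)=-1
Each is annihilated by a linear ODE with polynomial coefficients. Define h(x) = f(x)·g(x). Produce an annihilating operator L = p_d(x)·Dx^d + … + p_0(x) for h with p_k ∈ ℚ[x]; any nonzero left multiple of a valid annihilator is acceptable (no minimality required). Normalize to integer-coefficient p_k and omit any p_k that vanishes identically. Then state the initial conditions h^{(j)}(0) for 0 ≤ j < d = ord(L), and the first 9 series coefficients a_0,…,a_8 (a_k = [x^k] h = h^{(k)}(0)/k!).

L = (-2 + 3·x^2) + (1 - 2·x + x^3)·Dx  (order 1).
h: a_k = -3, -6, -12, -21, -36, -60, -99, -162, -264, …
ICs: h(0) = -3.

f: a_k = 3, 3, 3, 3, 3, 3, 3, 3, 3, …
g: a_k = -1, -1, -2, -3, -5, -8, -13, -21, -34, …
Sym-product of L_f,L_g gives L₀ (≤ ord 1).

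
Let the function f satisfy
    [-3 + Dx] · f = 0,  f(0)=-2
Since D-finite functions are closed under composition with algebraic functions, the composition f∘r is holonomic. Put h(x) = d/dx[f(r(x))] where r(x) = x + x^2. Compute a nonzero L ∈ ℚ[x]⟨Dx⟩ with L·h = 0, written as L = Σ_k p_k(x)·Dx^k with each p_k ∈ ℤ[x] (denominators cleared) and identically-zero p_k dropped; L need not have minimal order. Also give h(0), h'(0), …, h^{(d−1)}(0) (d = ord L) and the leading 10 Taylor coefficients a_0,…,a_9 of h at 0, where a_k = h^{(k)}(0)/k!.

f: a_k = -2, -6, -9, -9, -27/4, -81/20, -81/40, -243/280, -729/2240, -243/2240, …
Change of var in L_f (x↦r) gives L₀.
h=h₀': d/dx-closure on L₀ ⇒ L.
L = (5 + 12·x + 12·x^2) + (-1 - 2·x)·Dx  (order 1).
h: a_k = -6, -30, -81, -171, -1161/4, -8613/20, -4509/8, -188217/280, -1646811/2240, -1678239/2240, …
ICs: h(0) = -6.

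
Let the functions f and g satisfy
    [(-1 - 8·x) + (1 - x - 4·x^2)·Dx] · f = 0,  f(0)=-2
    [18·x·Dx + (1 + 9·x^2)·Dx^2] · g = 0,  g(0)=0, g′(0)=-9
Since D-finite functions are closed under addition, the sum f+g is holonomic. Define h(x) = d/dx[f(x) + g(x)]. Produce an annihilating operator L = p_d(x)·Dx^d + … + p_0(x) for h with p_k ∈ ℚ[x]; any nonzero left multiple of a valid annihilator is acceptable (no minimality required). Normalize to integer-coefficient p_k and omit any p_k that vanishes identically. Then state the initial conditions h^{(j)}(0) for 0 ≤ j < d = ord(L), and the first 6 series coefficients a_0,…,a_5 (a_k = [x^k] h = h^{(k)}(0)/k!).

f: a_k = -2, -2, -10, -18, -58, -130, …
g: a_k = 0, -9, 0, 27, 0, -729/5, …
f+g: L₀ = lclm(L_f,L_g), ord ≤ 1+2.
Derive L from L₀ (diff closure).
L = (-90 + 360·x + 6462·x^2 + 14688·x^3 + 63936·x^4 + 31104·x^6) + (36 + 294·x + 324·x^2 + 3198·x^3 + 13680·x^4 + 46080·x^5 + 3888·x^6 + 31104·x^7)·Dx + (-5 - 16·x - 160·x^2 + 96·x^3 - 555·x^4 + 2304·x^5 + 4896·x^6 + 1296·x^7 + 5184·x^8)·Dx^2  (order 2).
h: a_k = -11, -20, 27, -232, -1379, -2172, …
ICs: h(0) = -11, h′(0) = -20.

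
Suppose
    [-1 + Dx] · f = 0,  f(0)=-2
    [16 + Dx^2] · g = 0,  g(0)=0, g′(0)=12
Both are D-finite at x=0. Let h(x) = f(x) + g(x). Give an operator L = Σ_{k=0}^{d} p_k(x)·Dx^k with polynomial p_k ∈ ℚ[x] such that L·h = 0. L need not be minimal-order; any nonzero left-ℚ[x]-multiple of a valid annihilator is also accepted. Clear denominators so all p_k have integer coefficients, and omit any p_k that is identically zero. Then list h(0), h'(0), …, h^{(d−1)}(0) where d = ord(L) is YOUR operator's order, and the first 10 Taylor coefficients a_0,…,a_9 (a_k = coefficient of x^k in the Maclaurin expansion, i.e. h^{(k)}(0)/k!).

L = -16 + 16·Dx - Dx^2 + Dx^3  (order 3).
h: a_k = -2, 10, -1, -97/3, -1/12, 307/12, -1/360, -3511/360, -1/20160, 78643/36288, …
ICs: h(0) = -2, h′(0) = 10, h′′(0) = -2.

f: a_k = -2, -2, -1, -1/3, -1/12, -1/60, -1/360, -1/2520, -1/20160, -1/181440, …
g: a_k = 0, 12, 0, -32, 0, 128/5, 0, -1024/105, 0, 2048/945, …
h₀=f+g: left-lcm gives L₀, ord ≤ 3.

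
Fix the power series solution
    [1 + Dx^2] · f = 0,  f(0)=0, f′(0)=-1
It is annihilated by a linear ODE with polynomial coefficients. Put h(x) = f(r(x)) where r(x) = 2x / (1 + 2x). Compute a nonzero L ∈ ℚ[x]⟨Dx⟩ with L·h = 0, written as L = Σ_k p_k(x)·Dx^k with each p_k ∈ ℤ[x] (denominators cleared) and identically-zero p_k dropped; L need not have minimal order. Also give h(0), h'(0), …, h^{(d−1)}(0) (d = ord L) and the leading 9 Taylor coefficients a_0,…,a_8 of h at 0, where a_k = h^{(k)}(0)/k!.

f: a_k = 0, -1, 0, 1/6, 0, -1/120, 0, 1/5040, 0, …
f∘r: x↦r, Dx↦Dx/r' in L_f ⇒ L₀.
L = 4 + (4 + 24·x + 48·x^2 + 32·x^3)·Dx + (1 + 8·x + 24·x^2 + 32·x^3 + 16·x^4)·Dx^2  (order 2).
h: a_k = 0, -2, 4, -20/3, 8, -4/15, -40, 55448/315, -25456/45, …
ICs: h(0) = 0, h′(0) = -2.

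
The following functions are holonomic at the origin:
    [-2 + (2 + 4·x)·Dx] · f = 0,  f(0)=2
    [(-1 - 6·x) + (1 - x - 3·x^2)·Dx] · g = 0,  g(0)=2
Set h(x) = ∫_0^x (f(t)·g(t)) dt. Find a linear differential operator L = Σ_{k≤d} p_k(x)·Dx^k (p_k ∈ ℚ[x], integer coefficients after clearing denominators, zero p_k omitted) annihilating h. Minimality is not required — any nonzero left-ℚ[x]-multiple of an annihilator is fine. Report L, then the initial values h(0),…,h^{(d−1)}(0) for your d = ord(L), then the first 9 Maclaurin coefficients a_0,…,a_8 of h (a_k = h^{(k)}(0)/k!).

L = (2 + 7·x + 9·x^2)·Dx + (-1 - x + 5·x^2 + 6·x^3)·Dx^2  (order 2).
h: a_k = 0, 4, 4, 6, 11, 191/10, 77/2, 2049/28, 2427/16, …
ICs: h(0) = 0, h′(0) = 4.

f: a_k = 2, 2, -1, 1, -5/4, 7/4, -21/8, 33/8, -429/64, …
g: a_k = 2, 2, 8, 14, 38, 80, 194, 434, 1016, …
Sym-product of L_f,L_g gives L₀ (≤ ord 1).
Integrate: L := L₀·Dx.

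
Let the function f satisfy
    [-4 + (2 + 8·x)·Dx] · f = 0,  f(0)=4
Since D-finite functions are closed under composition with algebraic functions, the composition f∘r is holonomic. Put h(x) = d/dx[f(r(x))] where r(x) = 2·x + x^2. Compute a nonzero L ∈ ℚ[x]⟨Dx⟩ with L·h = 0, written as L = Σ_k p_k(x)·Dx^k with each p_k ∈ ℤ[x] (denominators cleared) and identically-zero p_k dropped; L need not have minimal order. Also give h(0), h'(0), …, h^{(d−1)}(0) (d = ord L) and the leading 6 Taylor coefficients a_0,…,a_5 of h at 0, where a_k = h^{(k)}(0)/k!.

L = -3 + (-1 - 9·x - 12·x^2 - 4·x^3)·Dx  (order 1).
h: a_k = 16, -48, 288, -1824, 12000, -80928, …
ICs: h(0) = 16.

f: a_k = 4, 8, -8, 16, -40, 112, …
Substitute x→r, Dx→(1/r')Dx; clear ⇒ L₀.
h=h₀': d/dx-closure on L₀ ⇒ L.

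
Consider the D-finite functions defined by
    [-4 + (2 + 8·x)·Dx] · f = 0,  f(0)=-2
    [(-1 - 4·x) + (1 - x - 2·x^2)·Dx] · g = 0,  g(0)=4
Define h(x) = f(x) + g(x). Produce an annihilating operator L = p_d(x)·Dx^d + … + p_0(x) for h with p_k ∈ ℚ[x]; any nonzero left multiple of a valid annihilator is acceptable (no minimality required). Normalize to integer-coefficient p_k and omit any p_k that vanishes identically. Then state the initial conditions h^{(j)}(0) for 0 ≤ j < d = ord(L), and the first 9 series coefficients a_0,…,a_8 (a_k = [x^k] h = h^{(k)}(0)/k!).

f: a_k = -2, -4, 4, -8, 20, -56, 168, -528, 1716, …
g: a_k = 4, 4, 12, 20, 44, 84, 172, 340, 684, …
L₀ := lclm(L_f,L_g); ord L₀ ≤ 1+1.
L = (16 + 84·x + 120·x^2 + 160·x^3) + (-10 - 52·x - 204·x^2 - 400·x^3 - 400·x^4)·Dx + (-1 + 7·x + 56·x^2 + 8·x^3 - 200·x^4 - 160·x^5)·Dx^2  (order 2).
h: a_k = 2, 0, 16, 12, 64, 28, 340, -188, 2400, …
ICs: h(0) = 2, h′(0) = 0.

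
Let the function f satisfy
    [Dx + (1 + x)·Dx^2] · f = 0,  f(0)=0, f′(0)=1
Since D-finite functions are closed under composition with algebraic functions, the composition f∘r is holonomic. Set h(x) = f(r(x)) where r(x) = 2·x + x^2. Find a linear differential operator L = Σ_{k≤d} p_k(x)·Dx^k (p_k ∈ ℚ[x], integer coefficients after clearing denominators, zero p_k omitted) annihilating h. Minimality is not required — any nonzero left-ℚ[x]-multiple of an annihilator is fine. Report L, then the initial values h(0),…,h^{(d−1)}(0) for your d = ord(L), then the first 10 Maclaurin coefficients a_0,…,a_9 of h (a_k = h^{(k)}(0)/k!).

L = Dx + (1 + x)·Dx^2  (order 2).
h: a_k = 0, 2, -1, 2/3, -1/2, 2/5, -1/3, 2/7, -1/4, 2/9, …
ICs: h(0) = 0, h′(0) = 2.

f: a_k = 0, 1, -1/2, 1/3, -1/4, 1/5, -1/6, 1/7, -1/8, 1/9, …
h₀=f(r): pull back L_f along r ⇒ L₀.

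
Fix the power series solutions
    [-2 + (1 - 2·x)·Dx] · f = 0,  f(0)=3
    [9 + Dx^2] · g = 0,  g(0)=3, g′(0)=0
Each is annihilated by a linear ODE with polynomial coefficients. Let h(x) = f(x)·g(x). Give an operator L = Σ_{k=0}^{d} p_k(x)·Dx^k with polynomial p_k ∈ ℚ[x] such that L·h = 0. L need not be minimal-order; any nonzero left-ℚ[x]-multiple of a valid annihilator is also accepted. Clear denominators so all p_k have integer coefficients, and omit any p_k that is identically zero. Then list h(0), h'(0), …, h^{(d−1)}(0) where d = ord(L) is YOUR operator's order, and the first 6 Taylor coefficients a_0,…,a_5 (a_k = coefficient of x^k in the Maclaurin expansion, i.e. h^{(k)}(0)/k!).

L = (-9 + 18·x) + 4·Dx + (-1 + 2·x)·Dx^2  (order 2).
h: a_k = 9, 18, -9/2, -9, 99/8, 99/4, …
ICs: h(0) = 9, h′(0) = 18.

f: a_k = 3, 6, 12, 24, 48, 96, …
g: a_k = 3, 0, -27/2, 0, 81/8, 0, …
h₀=f·g: eliminate ⇒ L₀, order ≤ 1·2.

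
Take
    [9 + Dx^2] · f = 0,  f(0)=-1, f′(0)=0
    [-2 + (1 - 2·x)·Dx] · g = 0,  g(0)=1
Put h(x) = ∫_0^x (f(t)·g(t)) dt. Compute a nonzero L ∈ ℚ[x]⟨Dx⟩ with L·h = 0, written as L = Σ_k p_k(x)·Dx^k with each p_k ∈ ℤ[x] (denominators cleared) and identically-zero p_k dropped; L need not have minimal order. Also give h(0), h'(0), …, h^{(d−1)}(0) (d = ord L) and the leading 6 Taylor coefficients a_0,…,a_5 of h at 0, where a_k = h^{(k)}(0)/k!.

L = (-9 + 18·x)·Dx + 4·Dx^2 + (-1 + 2·x)·Dx^3  (order 3).
h: a_k = 0, -1, -1, 1/6, 1/4, -11/40, …
ICs: h(0) = 0, h′(0) = -1, h′′(0) = -2.

f: a_k = -1, 0, 9/2, 0, -27/8, 0, …
g: a_k = 1, 2, 4, 8, 16, 32, …
Sym-product of L_f,L_g gives L₀ (≤ ord 2).
h=∫₀ˣh₀: take L = L₀·Dx.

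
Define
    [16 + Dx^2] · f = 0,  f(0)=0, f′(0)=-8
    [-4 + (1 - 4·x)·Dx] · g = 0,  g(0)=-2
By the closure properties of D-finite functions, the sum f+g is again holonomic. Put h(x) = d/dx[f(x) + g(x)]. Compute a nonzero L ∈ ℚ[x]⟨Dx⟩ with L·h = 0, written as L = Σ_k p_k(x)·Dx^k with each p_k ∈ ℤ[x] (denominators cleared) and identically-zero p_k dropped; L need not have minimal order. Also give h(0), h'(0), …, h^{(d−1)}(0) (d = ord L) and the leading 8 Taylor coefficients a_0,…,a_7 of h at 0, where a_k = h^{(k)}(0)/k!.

f: a_k = 0, -8, 0, 64/3, 0, -256/15, 0, 2048/315, …
g: a_k = -2, -8, -32, -128, -512, -2048, -8192, -32768, …
f+g: L₀ = lclm(L_f,L_g), ord ≤ 2+1.
h₀' ⇒ L via d/dx closure of L₀.
L = (1664 - 1024·x + 2048·x^2) + (-112 + 576·x - 768·x^2 + 1024·x^3)·Dx + (104 - 64·x + 128·x^2)·Dx^2 + (-7 + 36·x - 48·x^2 + 64·x^3)·Dx^3  (order 3).
h: a_k = -16, -64, -320, -2048, -30976/3, -49152, -10319872/45, -1048576, …
ICs: h(0) = -16, h′(0) = -64, h′′(0) = -640.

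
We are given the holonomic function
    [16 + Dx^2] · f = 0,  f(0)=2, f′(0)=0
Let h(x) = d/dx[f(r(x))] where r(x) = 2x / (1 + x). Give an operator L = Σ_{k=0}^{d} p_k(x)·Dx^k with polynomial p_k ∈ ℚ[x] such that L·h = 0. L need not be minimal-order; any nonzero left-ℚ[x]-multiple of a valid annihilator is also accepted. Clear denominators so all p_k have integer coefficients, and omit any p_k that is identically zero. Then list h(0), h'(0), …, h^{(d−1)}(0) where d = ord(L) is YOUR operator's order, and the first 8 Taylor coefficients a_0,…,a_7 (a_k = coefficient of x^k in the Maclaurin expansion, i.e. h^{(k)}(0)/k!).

L = (70 + 12·x + 6·x^2) + (6 + 18·x + 18·x^2 + 6·x^3)·Dx + (1 + 4·x + 6·x^2 + 4·x^3 + x^4)·Dx^2  (order 2).
h: a_k = 0, -128, 384, 1792/3, -16640/3, 212864/15, -72576/5, -7461376/315, …
ICs: h(0) = 0, h′(0) = -128.

f: a_k = 2, 0, -16, 0, 64/3, 0, -512/45, 0, …
f∘r: x↦r, Dx↦Dx/r' in L_f ⇒ L₀.
Differentiate: ansatz ord ≤ ord L₀ ⇒ L.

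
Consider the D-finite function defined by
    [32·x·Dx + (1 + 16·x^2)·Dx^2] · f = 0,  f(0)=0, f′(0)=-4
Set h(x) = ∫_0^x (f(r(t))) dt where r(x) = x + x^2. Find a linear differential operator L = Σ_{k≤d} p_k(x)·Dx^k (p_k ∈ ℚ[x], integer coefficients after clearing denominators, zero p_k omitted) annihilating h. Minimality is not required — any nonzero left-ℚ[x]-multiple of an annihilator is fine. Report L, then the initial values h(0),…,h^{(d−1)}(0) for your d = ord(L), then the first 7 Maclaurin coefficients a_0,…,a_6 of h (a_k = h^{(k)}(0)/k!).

f: a_k = 0, -4, 0, 64/3, 0, -1024/5, 0, …
Change of var in L_f (x↦r) gives L₀.
h=∫₀ˣh₀: take L = L₀·Dx.
L = (-2 + 32·x + 128·x^2 + 192·x^3 + 96·x^4)·Dx^2 + (1 + 2·x + 16·x^2 + 64·x^3 + 80·x^4 + 32·x^5)·Dx^3  (order 3).
h: a_k = 0, 0, -2, -4/3, 16/3, 64/5, -352/15, …
ICs: h(0) = 0, h′(0) = 0, h′′(0) = -4.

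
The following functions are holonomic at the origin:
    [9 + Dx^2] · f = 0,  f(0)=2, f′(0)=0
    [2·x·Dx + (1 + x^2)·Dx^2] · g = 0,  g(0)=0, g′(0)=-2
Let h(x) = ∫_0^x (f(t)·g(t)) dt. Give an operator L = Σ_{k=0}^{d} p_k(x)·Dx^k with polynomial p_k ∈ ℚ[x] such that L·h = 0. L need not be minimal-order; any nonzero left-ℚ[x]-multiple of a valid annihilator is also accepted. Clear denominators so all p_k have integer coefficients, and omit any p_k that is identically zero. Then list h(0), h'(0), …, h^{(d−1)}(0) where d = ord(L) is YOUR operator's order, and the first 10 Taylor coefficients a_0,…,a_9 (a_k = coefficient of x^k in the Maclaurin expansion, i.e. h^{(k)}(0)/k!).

L = (1170 + 3834·x^2 + 4779·x^4 + 2916·x^6 + 729·x^8)·Dx + (396·x + 1044·x^3 + 972·x^5 + 324·x^7)·Dx^2 + (220 + 768·x^2 + 1026·x^4 + 648·x^6 + 162·x^8)·Dx^3 + (44·x + 116·x^3 + 108·x^5 + 36·x^7)·Dx^4 + (10 + 38·x^2 + 55·x^4 + 36·x^6 + 9·x^8)·Dx^5  (order 5).
h: a_k = 0, 0, -2, 0, 29/6, 0, -203/60, 0, 1781/1120, 0, …
ICs: h(0) = 0, h′(0) = 0, h′′(0) = -4, h′′′(0) = 0, h′′′′(0) = 116.

f: a_k = 2, 0, -9, 0, 27/4, 0, -81/40, 0, 729/2240, 0, …
g: a_k = 0, -2, 0, 2/3, 0, -2/5, 0, 2/7, 0, -2/9, …
f·g: L₀ = L_f ⊗_s L_g, ord ≤ 2·2.
∫: right-multiply L₀ by Dx.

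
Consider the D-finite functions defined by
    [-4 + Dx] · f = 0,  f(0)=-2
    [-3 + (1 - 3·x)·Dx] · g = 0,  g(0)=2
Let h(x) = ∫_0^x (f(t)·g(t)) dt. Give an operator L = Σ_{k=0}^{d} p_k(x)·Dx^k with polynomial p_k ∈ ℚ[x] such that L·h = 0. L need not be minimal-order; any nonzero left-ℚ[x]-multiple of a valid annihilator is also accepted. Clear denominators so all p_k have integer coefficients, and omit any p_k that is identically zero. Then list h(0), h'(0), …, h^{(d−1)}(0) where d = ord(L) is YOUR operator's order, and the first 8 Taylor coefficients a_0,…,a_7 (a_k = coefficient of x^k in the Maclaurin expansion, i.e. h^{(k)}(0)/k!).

f: a_k = -2, -8, -16, -64/3, -64/3, -256/15, -512/45, -2048/315, …
g: a_k = 2, 6, 18, 54, 162, 486, 1458, 4374, …
h₀=f·g: eliminate ⇒ L₀, order ≤ 1·1.
∫: right-multiply L₀ by Dx.
L = (7 - 12·x)·Dx + (-1 + 3·x)·Dx^2  (order 2).
h: a_k = 0, -4, -14, -116/3, -293/3, -3644/15, -27586/45, -497572/315, …
ICs: h(0) = 0, h′(0) = -4.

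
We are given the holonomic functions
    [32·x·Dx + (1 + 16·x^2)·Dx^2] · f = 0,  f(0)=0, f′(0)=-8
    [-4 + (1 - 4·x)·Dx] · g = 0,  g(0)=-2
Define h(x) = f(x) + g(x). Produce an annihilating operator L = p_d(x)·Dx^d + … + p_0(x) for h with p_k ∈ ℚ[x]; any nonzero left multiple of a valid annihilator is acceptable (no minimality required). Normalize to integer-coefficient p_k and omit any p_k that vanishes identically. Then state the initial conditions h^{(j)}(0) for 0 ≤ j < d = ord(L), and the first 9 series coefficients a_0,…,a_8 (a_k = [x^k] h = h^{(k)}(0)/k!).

L = (32 - 512·x - 1536·x^2)·Dx + (-16 + 32·x - 256·x^2 - 1536·x^3)·Dx^2 + (1 - 256·x^4)·Dx^3  (order 3).
h: a_k = -2, -16, -32, -256/3, -512, -12288/5, -8192, -196608/7, -131072, …
ICs: h(0) = -2, h′(0) = -16, h′′(0) = -64.

f: a_k = 0, -8, 0, 128/3, 0, -2048/5, 0, 32768/7, 0, …
g: a_k = -2, -8, -32, -128, -512, -2048, -8192, -32768, -131072, …
Sum ⇒ L₀ = lclm(L_f,L_g) in ℚ(x)⟨Dx⟩.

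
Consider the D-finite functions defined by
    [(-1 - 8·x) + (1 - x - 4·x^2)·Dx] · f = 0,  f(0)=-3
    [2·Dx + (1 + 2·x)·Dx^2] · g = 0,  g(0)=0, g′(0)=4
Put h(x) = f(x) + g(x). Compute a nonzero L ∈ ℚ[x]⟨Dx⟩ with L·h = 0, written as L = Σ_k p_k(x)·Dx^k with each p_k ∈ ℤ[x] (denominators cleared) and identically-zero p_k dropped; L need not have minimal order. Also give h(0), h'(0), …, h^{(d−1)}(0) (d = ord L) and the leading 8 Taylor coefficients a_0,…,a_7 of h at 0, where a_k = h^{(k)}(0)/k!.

f: a_k = -3, -3, -15, -27, -87, -195, -543, -1323, …
g: a_k = 0, 4, -4, 16/3, -8, 64/5, -64/3, 256/7, …
L₀ := lclm(L_f,L_g); ord L₀ ≤ 1+2.
L = (94 + 644·x + 1664·x^2 + 1920·x^3 + 1536·x^4)·Dx + (23 + 324·x + 1448·x^2 + 3072·x^3 + 3904·x^4 + 2560·x^5)·Dx^2 + (-6 - 35·x - 53·x^2 + 98·x^3 + 528·x^4 + 864·x^5 + 512·x^6)·Dx^3  (order 3).
h: a_k = -3, 1, -19, -65/3, -95, -911/5, -1693/3, -9005/7, …
ICs: h(0) = -3, h′(0) = 1, h′′(0) = -38.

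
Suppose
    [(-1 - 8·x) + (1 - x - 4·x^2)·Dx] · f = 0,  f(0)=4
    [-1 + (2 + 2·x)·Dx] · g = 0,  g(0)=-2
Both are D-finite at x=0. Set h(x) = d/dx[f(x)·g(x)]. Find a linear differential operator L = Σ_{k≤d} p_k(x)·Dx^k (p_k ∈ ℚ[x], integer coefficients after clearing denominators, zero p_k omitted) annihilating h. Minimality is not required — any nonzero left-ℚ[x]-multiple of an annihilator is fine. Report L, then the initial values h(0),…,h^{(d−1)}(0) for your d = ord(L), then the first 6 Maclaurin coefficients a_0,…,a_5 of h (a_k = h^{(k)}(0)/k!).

L = (43 + 210·x + 603·x^2 + 680·x^3 + 240·x^4) + (-6 - 34·x + 6·x^2 + 194·x^3 + 256·x^4 + 96·x^5)·Dx  (order 1).
h: a_k = -12, -86, -549/2, -4211/4, -100705/32, -645885/64, …
ICs: h(0) = -12.

f: a_k = 4, 4, 20, 36, 116, 260, …
g: a_k = -2, -1, 1/4, -1/8, 5/64, -7/128, …
f·g: L₀ = L_f ⊗_s L_g, ord ≤ 1·1.
h₀' ⇒ L via d/dx closure of L₀.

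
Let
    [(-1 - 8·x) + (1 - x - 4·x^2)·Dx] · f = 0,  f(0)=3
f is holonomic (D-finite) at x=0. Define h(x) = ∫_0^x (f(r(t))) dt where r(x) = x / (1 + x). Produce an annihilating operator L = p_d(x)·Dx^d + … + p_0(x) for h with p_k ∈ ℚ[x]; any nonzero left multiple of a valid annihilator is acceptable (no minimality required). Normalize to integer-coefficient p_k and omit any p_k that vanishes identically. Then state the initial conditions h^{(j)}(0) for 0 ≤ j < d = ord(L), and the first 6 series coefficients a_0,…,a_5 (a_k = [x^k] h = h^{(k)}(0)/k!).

L = (1 + 9·x)·Dx + (-1 - 2·x + 3·x^2 + 4·x^3)·Dx^2  (order 2).
h: a_k = 0, 3, 3/2, 4, 0, 48/5, …
ICs: h(0) = 0, h′(0) = 3.

f: a_k = 3, 3, 15, 27, 87, 195, …
Substitute x→r, Dx→(1/r')Dx; clear ⇒ L₀.
Integrate: L := L₀·Dx.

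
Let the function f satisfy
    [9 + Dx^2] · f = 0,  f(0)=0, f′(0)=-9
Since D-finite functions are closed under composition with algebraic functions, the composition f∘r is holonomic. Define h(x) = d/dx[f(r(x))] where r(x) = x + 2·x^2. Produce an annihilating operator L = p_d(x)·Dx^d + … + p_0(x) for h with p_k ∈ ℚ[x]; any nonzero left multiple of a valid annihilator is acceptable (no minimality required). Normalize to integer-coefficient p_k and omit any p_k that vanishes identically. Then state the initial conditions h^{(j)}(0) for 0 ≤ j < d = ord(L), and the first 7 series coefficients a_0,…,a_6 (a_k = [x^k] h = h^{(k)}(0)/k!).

L = (57 + 144·x + 864·x^2 + 2304·x^3 + 2304·x^4) + (-12 - 48·x)·Dx + (1 + 8·x + 16·x^2)·Dx^2  (order 2).
h: a_k = -9, -36, 81/2, 324, 6237/8, 567/2, -135351/80, …
ICs: h(0) = -9, h′(0) = -36.

f: a_k = 0, -9, 0, 27/2, 0, -243/40, 0, …
Substitute x→r, Dx→(1/r')Dx; clear ⇒ L₀.
Differentiate: ansatz ord ≤ ord L₀ ⇒ L.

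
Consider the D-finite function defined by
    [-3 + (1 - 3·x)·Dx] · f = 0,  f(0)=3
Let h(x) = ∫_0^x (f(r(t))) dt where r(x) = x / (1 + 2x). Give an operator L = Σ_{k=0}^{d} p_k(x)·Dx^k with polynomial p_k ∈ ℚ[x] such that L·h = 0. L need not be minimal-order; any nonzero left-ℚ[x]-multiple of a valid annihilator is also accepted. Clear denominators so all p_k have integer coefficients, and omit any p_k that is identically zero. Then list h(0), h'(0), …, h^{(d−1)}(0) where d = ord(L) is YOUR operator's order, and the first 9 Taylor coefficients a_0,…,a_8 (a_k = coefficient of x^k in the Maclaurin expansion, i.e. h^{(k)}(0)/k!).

f: a_k = 3, 9, 27, 81, 243, 729, 2187, 6561, 19683, …
L₀ from L_f via x↦r, Dx↦r'^{-1}Dx.
h=∫₀ˣh₀: take L = L₀·Dx.
L = 3·Dx + (-1 - x + 2·x^2)·Dx^2  (order 2).
h: a_k = 0, 3, 9/2, 3, 9/4, 9/5, 3/2, 9/7, 9/8, …
ICs: h(0) = 0, h′(0) = 3.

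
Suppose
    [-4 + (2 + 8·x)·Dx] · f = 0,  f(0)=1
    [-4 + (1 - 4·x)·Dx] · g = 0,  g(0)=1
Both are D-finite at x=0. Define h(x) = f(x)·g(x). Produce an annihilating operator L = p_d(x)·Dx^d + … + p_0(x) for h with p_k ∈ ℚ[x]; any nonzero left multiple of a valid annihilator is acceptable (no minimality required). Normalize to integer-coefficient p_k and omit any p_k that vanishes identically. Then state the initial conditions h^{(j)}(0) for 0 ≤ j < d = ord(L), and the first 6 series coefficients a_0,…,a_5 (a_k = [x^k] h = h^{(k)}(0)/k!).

L = (6 + 8·x) + (-1 + 16·x^2)·Dx  (order 1).
h: a_k = 1, 6, 22, 92, 358, 1460, …
ICs: h(0) = 1.

f: a_k = 1, 2, -2, 4, -10, 28, …
g: a_k = 1, 4, 16, 64, 256, 1024, …
L₀ := L_f ⊗_s L_g (sym. prod.), ord ≤ 1.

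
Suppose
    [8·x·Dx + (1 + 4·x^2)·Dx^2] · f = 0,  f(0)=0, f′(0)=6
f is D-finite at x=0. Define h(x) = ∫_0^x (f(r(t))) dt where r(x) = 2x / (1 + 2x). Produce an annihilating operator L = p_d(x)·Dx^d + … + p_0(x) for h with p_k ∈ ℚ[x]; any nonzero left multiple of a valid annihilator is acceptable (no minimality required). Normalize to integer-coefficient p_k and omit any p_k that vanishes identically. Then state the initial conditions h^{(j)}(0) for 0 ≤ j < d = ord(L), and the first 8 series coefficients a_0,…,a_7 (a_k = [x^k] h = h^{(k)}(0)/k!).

L = (4 + 40·x)·Dx^2 + (1 + 4·x + 20·x^2)·Dx^3  (order 3).
h: a_k = 0, 0, 6, -8, -4, 288/5, -608/5, -1408/7, …
ICs: h(0) = 0, h′(0) = 0, h′′(0) = 12.

f: a_k = 0, 6, 0, -8, 0, 96/5, 0, -384/7, …
h₀=f(r): pull back L_f along r ⇒ L₀.
h=∫h₀ ⇒ L = L₀·Dx.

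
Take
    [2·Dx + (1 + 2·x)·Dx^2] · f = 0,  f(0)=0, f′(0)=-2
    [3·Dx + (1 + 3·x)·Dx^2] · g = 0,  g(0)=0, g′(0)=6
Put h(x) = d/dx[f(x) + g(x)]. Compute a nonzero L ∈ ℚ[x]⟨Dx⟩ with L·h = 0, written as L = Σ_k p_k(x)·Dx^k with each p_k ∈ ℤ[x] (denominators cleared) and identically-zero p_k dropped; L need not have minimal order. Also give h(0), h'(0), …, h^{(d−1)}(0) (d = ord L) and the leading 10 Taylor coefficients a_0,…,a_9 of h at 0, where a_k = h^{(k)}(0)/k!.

L = 12 + (10 + 24·x)·Dx + (1 + 5·x + 6·x^2)·Dx^2  (order 2).
h: a_k = 4, -14, 46, -146, 454, -1394, 4246, -12866, 38854, -117074, …
ICs: h(0) = 4, h′(0) = -14.

f: a_k = 0, -2, 2, -8/3, 4, -32/5, 32/3, -128/7, 32, -512/9, …
g: a_k = 0, 6, -9, 18, -81/2, 486/5, -243, 4374/7, -6561/4, 4374, …
Weyl lclm of L_f,L_g ⇒ L₀ (ord ≤ 4).
Differentiate: ansatz ord ≤ ord L₀ ⇒ L.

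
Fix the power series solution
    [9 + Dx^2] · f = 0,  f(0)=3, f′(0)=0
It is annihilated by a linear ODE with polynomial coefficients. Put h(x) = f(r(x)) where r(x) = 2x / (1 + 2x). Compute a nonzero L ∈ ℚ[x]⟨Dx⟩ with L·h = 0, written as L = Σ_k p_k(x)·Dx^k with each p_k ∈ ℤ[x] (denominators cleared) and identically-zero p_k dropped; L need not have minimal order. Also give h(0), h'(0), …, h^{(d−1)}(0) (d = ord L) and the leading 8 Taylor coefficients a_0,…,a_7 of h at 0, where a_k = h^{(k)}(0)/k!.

L = 36 + (4 + 24·x + 48·x^2 + 32·x^3)·Dx + (1 + 8·x + 24·x^2 + 32·x^3 + 16·x^4)·Dx^2  (order 2).
h: a_k = 3, 0, -54, 216, -486, 432, 9828/5, -66096/5, …
ICs: h(0) = 3, h′(0) = 0.

f: a_k = 3, 0, -27/2, 0, 81/8, 0, -243/80, 0, …
Change of var in L_f (x↦r) gives L₀.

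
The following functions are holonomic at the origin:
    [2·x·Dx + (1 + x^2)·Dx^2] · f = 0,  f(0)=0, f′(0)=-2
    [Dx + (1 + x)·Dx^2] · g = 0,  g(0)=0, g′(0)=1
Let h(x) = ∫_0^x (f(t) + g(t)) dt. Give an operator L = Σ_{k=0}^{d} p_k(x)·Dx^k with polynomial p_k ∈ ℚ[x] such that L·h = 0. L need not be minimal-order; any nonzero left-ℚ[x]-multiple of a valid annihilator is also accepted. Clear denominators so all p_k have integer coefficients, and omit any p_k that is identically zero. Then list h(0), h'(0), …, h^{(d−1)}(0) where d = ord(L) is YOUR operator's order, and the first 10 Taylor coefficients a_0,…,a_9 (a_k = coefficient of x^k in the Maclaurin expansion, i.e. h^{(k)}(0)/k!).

L = (-2 - 6·x + 6·x^2 + 2·x^3)·Dx^2 + (-4 - 4·x + 12·x^3 + 4·x^4)·Dx^3 + (-1 + x + 2·x^2 + 2·x^3 + 3·x^4 + x^5)·Dx^4  (order 4).
h: a_k = 0, 0, -1/2, -1/6, 1/4, -1/20, -1/30, -1/42, 3/56, -1/72, …
ICs: h(0) = 0, h′(0) = 0, h′′(0) = -1, h′′′(0) = -1.

f: a_k = 0, -2, 0, 2/3, 0, -2/5, 0, 2/7, 0, -2/9, …
g: a_k = 0, 1, -1/2, 1/3, -1/4, 1/5, -1/6, 1/7, -1/8, 1/9, …
Weyl lclm of L_f,L_g ⇒ L₀ (ord ≤ 4).
h=∫₀ˣh₀: take L = L₀·Dx.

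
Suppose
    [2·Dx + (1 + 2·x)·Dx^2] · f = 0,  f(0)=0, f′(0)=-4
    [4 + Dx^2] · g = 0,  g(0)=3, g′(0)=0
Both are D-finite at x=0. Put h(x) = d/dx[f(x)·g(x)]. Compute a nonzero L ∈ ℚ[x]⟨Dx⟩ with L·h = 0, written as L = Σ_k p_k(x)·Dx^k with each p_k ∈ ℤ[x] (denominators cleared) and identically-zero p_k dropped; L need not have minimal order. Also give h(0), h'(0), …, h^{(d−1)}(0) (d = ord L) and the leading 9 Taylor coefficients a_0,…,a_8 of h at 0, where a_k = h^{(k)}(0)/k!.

L = (-400 - 1408·x - 2688·x^2 + 1536·x^3 + 11008·x^4 + 12288·x^5 + 4096·x^6) + (-192 - 512·x + 640·x^2 + 3840·x^3 + 5120·x^4 + 2048·x^5)·Dx + (-112 - 352·x - 224·x^2 + 2304·x^3 + 6272·x^4 + 6144·x^5 + 2048·x^6)·Dx^2 + (-48 - 128·x + 160·x^2 + 960·x^3 + 1280·x^4 + 512·x^5)·Dx^3 + (-3 + 112·x^2 + 480·x^3 + 880·x^4 + 768·x^5 + 256·x^6)·Dx^4  (order 4).
h: a_k = -12, 24, 24, 0, -72, 144, -1488/5, 9472/15, -9208/7, …
ICs: h(0) = -12, h′(0) = 24, h′′(0) = 48, h′′′(0) = 0.

f: a_k = 0, -4, 4, -16/3, 8, -64/5, 64/3, -256/7, 64, …
g: a_k = 3, 0, -6, 0, 2, 0, -4/15, 0, 2/105, …
h₀=f·g: eliminate ⇒ L₀, order ≤ 2·2.
Differentiate: ansatz ord ≤ ord L₀ ⇒ L.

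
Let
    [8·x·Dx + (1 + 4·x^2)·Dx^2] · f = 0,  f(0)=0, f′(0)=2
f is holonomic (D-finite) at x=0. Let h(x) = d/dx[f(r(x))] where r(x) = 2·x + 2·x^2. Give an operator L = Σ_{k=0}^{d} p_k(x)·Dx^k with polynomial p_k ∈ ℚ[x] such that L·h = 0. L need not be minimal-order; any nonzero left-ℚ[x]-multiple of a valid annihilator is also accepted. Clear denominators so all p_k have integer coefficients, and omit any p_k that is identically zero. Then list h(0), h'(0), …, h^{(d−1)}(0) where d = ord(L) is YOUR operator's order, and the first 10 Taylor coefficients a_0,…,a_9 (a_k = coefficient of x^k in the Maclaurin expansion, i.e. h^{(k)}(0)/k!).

f: a_k = 0, 2, 0, -8/3, 0, 32/5, 0, -128/7, 0, 512/9, …
h₀=f(r): pull back L_f along r ⇒ L₀.
Differentiate: ansatz ord ≤ ord L₀ ⇒ L.
L = (-2 + 32·x + 128·x^2 + 192·x^3 + 96·x^4) + (1 + 2·x + 16·x^2 + 64·x^3 + 80·x^4 + 32·x^5)·Dx  (order 1).
h: a_k = 4, 8, -64, -256, 704, 6016, -2048, -114688, -171008, 1804288, …
ICs: h(0) = 4.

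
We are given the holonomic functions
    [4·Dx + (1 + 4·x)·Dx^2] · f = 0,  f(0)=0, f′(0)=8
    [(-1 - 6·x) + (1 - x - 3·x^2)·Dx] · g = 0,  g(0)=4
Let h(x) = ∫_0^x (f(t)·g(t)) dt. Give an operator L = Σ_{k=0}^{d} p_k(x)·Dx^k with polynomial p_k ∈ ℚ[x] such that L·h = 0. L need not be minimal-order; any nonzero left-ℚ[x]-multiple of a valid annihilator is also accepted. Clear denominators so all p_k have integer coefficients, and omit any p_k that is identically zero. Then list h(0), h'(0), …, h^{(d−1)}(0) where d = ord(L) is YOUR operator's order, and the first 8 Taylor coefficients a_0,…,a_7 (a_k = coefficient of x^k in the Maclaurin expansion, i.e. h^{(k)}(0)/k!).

f: a_k = 0, 8, -16, 128/3, -128, 2048/5, -4096/3, 32768/7, …
g: a_k = 4, 4, 16, 28, 76, 160, 388, 868, …
Product ⇒ symmetric product L₀, ord ≤ 2.
h=∫₀ˣh₀: take L = L₀·Dx.
L = (10 + 48·x)·Dx + (-2 + 24·x + 60·x^2)·Dx^2 + (-1 - 3·x + 7·x^2 + 12·x^3)·Dx^3  (order 3).
h: a_k = 0, 0, 16, -32/3, 176/3, -224/3, 14768/45, -69184/105, …
ICs: h(0) = 0, h′(0) = 0, h′′(0) = 32.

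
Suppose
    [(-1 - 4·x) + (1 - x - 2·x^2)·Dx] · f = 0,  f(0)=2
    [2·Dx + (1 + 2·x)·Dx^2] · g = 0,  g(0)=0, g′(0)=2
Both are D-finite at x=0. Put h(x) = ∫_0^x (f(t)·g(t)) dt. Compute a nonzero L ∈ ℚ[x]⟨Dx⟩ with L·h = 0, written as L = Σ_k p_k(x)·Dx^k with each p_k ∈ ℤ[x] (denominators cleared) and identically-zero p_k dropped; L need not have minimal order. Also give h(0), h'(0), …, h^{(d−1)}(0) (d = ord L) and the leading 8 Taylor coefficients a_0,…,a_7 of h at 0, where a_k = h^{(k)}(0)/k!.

f: a_k = 2, 2, 6, 10, 22, 42, 86, 170, …
g: a_k = 0, 2, -2, 8/3, -4, 32/5, -32/3, 128/7, …
h₀=f·g: eliminate ⇒ L₀, order ≤ 1·2.
h=∫₀ˣh₀: take L = L₀·Dx.
L = (6 + 16·x)·Dx + (14·x + 20·x^2)·Dx^2 + (-1 - x + 4·x^2 + 4·x^3)·Dx^3  (order 3).
h: a_k = 0, 0, 2, 0, 10/3, 16/15, 112/15, 512/105, …
ICs: h(0) = 0, h′(0) = 0, h′′(0) = 4.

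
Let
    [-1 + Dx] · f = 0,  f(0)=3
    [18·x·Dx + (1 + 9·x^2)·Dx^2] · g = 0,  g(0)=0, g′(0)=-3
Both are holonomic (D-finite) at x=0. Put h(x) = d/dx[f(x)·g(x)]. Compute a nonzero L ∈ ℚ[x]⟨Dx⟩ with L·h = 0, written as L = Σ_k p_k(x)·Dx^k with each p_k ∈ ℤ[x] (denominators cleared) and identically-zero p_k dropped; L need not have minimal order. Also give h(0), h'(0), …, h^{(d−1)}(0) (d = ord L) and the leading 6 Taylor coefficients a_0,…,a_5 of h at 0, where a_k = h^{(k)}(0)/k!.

f: a_k = 3, 3, 3/2, 1/2, 1/8, 1/40, …
g: a_k = 0, -3, 0, 9, 0, -243/5, …
Sym-product of L_f,L_g gives L₀ (≤ ord 2).
h₀' ⇒ L via d/dx closure of L₀.
L = (-17 - 36·x + 504·x^2 - 324·x^3 + 81·x^4) + (16 + 54·x - 522·x^2 + 486·x^3 - 162·x^4)·Dx + (1 - 18·x + 18·x^2 - 162·x^3 + 81·x^4)·Dx^2  (order 2).
h: a_k = -9, -18, 135/2, 102, -5307/8, -3393/4, …
ICs: h(0) = -9, h′(0) = -18.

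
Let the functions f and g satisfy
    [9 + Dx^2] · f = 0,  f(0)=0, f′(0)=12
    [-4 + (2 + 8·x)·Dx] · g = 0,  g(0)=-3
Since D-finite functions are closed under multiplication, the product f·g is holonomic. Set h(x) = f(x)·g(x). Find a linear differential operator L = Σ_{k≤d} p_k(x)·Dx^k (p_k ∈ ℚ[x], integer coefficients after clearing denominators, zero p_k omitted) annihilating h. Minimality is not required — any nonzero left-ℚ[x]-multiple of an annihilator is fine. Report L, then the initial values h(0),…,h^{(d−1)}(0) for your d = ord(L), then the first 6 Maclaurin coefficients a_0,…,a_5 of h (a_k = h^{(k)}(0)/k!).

L = (21 + 72·x + 144·x^2) + (-4 - 16·x)·Dx + (1 + 8·x + 16·x^2)·Dx^2  (order 2).
h: a_k = 0, -36, -72, 126, -36, 2277/10, …
ICs: h(0) = 0, h′(0) = -36.

f: a_k = 0, 12, 0, -18, 0, 81/10, …
g: a_k = -3, -6, 6, -12, 30, -84, …
h₀=f·g: eliminate ⇒ L₀, order ≤ 2·1.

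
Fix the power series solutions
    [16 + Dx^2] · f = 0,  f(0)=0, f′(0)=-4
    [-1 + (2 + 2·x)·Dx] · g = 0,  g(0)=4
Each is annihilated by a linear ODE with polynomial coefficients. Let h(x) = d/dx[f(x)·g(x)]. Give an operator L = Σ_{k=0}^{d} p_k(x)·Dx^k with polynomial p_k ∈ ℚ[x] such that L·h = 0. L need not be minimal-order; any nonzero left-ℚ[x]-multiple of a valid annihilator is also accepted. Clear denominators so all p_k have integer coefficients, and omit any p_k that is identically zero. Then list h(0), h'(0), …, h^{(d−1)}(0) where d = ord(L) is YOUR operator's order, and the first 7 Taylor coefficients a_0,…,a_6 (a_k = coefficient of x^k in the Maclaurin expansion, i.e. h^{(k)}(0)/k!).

f: a_k = 0, -4, 0, 32/3, 0, -128/15, 0, …
g: a_k = 4, 2, -1/2, 1/4, -5/32, 7/64, -21/256, …
f·g: L₀ = L_f ⊗_s L_g, ord ≤ 2·1.
Differentiate: ansatz ord ≤ ord L₀ ⇒ L.
L = (4733 + 17664·x + 25216·x^2 + 16384·x^3 + 4096·x^4) + (-244 - 756·x - 768·x^2 - 256·x^3)·Dx + (268 + 1048·x + 1548·x^2 + 1024·x^3 + 256·x^4)·Dx^2  (order 2).
h: a_k = -16, -16, 134, 244/3, -4661/24, -3561/40, 64235/576, …
ICs: h(0) = -16, h′(0) = -16.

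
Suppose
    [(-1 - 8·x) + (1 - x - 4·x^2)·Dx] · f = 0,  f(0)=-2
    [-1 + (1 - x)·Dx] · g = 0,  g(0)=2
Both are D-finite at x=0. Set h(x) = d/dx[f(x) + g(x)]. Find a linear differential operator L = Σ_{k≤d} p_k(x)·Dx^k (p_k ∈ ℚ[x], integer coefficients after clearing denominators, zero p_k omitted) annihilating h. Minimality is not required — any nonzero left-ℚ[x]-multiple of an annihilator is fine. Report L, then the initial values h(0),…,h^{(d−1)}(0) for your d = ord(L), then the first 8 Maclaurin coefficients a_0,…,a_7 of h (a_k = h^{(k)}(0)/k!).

f: a_k = -2, -2, -10, -18, -58, -130, -362, -882, …
g: a_k = 2, 2, 2, 2, 2, 2, 2, 2, …
L₀ := lclm(L_f,L_g); ord L₀ ≤ 1+1.
Derive L from L₀ (diff closure).
L = (-6 - 96·x - 384·x^3 + 96·x^4) + (6 + 42·x - 24·x^2 + 144·x^3 - 372·x^4 + 96·x^5)·Dx + (-1 + 2·x - 9·x^2 + 24·x^3 + 28·x^4 - 60·x^5 + 16·x^6)·Dx^2  (order 2).
h: a_k = 0, -16, -48, -224, -640, -2160, -6160, -18624, …
ICs: h(0) = 0, h′(0) = -16.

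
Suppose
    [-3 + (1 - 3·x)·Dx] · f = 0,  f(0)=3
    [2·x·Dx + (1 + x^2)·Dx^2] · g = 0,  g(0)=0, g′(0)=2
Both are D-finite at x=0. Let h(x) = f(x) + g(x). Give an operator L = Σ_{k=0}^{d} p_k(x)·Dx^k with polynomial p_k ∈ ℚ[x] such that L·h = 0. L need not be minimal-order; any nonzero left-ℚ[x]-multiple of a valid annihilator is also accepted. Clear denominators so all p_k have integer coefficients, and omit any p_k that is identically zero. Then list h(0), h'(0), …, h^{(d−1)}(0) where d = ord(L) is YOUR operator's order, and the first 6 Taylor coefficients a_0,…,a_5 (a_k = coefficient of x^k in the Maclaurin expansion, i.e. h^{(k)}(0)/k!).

f: a_k = 3, 9, 27, 81, 243, 729, …
g: a_k = 0, 2, 0, -2/3, 0, 2/5, …
Weyl lclm of L_f,L_g ⇒ L₀ (ord ≤ 3).
L = (-6 + 72·x + 18·x^2)·Dx + (28 - 6·x + 60·x^2 + 18·x^3)·Dx^2 + (-3 + 8·x + 8·x^3 + 3·x^4)·Dx^3  (order 3).
h: a_k = 3, 11, 27, 241/3, 243, 3647/5, …
ICs: h(0) = 3, h′(0) = 11, h′′(0) = 54.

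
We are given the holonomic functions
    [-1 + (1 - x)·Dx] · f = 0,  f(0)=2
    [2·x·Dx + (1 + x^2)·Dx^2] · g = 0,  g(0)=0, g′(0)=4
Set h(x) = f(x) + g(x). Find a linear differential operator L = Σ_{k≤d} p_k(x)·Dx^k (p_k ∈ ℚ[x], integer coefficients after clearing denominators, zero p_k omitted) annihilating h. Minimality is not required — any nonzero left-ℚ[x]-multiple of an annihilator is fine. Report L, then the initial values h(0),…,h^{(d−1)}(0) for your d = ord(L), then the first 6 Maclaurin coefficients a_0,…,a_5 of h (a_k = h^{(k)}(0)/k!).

f: a_k = 2, 2, 2, 2, 2, 2, …
g: a_k = 0, 4, 0, -4/3, 0, 4/5, …
f+g: L₀ = lclm(L_f,L_g), ord ≤ 1+2.
L = (-2 + 8·x + 6·x^2)·Dx + (4 - 2·x + 4·x^2 + 6·x^3)·Dx^2 + (-1 + x^4)·Dx^3  (order 3).
h: a_k = 2, 6, 2, 2/3, 2, 14/5, …
ICs: h(0) = 2, h′(0) = 6, h′′(0) = 4.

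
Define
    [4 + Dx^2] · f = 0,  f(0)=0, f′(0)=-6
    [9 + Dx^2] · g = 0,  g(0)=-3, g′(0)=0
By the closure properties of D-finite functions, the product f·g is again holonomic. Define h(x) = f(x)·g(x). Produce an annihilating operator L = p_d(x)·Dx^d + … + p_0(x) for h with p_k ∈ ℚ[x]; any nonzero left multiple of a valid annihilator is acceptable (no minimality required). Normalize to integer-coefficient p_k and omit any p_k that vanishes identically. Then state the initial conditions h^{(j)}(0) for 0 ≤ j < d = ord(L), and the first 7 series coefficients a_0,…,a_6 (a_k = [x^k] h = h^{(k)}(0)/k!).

f: a_k = 0, -6, 0, 4, 0, -4/5, 0, …
g: a_k = -3, 0, 27/2, 0, -81/8, 0, 243/80, …
Sym-product of L_f,L_g gives L₀ (≤ ord 4).
L = 25 + 26·Dx^2 + Dx^4  (order 4).
h: a_k = 0, 18, 0, -93, 0, 2343/20, 0, …
ICs: h(0) = 0, h′(0) = 18, h′′(0) = 0, h′′′(0) = -558.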